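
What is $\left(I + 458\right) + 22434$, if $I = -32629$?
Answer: $-9737$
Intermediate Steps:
$\left(I + 458\right) + 22434 = \left(-32629 + 458\right) + 22434 = -32171 + 22434 = -9737$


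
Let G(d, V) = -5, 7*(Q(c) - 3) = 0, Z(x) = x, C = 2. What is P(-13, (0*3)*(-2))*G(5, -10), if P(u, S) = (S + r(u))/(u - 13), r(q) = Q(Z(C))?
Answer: 15/26 ≈ 0.57692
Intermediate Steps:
Q(c) = 3 (Q(c) = 3 + (⅐)*0 = 3 + 0 = 3)
r(q) = 3
P(u, S) = (3 + S)/(-13 + u) (P(u, S) = (S + 3)/(u - 13) = (3 + S)/(-13 + u))
P(-13, (0*3)*(-2))*G(5, -10) = ((3 + (0*3)*(-2))/(-13 - 13))*(-5) = ((3 + 0*(-2))/(-26))*(-5) = -(3 + 0)/26*(-5) = -1/26*3*(-5) = -3/26*(-5) = 15/26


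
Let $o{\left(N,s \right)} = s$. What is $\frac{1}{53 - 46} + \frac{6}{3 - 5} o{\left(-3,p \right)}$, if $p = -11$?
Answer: $\frac{232}{7} \approx 33.143$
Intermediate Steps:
$\frac{1}{53 - 46} + \frac{6}{3 - 5} o{\left(-3,p \right)} = \frac{1}{53 - 46} + \frac{6}{3 - 5} \left(-11\right) = \frac{1}{7} + \frac{6}{-2} \left(-11\right) = \frac{1}{7} + 6 \left(- \frac{1}{2}\right) \left(-11\right) = \frac{1}{7} - -33 = \frac{1}{7} + 33 = \frac{232}{7}$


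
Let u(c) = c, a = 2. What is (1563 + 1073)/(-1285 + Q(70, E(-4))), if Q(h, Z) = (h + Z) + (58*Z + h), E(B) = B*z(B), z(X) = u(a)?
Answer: -2636/1617 ≈ -1.6302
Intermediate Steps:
z(X) = 2
E(B) = 2*B (E(B) = B*2 = 2*B)
Q(h, Z) = 2*h + 59*Z (Q(h, Z) = (Z + h) + (h + 58*Z) = 2*h + 59*Z)
(1563 + 1073)/(-1285 + Q(70, E(-4))) = (1563 + 1073)/(-1285 + (2*70 + 59*(2*(-4)))) = 2636/(-1285 + (140 + 59*(-8))) = 2636/(-1285 + (140 - 472)) = 2636/(-1285 - 332) = 2636/(-1617) = 2636*(-1/1617) = -2636/1617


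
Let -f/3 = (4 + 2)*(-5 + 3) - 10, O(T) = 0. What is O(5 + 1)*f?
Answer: 0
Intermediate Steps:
f = 66 (f = -3*((4 + 2)*(-5 + 3) - 10) = -3*(6*(-2) - 10) = -3*(-12 - 10) = -3*(-22) = 66)
O(5 + 1)*f = 0*66 = 0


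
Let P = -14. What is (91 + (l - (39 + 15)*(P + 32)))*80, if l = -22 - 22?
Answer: -74000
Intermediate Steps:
l = -44
(91 + (l - (39 + 15)*(P + 32)))*80 = (91 + (-44 - (39 + 15)*(-14 + 32)))*80 = (91 + (-44 - 54*18))*80 = (91 + (-44 - 1*972))*80 = (91 + (-44 - 972))*80 = (91 - 1016)*80 = -925*80 = -74000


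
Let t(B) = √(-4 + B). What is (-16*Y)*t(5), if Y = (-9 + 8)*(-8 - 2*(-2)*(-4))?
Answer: -384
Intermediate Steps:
Y = 24 (Y = -(-8 + 4*(-4)) = -(-8 - 16) = -1*(-24) = 24)
(-16*Y)*t(5) = (-16*24)*√(-4 + 5) = -384*√1 = -384*1 = -384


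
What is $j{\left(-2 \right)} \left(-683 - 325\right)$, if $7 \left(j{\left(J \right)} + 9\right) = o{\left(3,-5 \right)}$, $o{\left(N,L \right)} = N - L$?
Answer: $7920$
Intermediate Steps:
$j{\left(J \right)} = - \frac{55}{7}$ ($j{\left(J \right)} = -9 + \frac{3 - -5}{7} = -9 + \frac{3 + 5}{7} = -9 + \frac{1}{7} \cdot 8 = -9 + \frac{8}{7} = - \frac{55}{7}$)
$j{\left(-2 \right)} \left(-683 - 325\right) = - \frac{55 \left(-683 - 325\right)}{7} = \left(- \frac{55}{7}\right) \left(-1008\right) = 7920$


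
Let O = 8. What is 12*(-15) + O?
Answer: -172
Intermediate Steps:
12*(-15) + O = 12*(-15) + 8 = -180 + 8 = -172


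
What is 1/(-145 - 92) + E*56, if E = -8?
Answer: -106177/237 ≈ -448.00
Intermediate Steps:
1/(-145 - 92) + E*56 = 1/(-145 - 92) - 8*56 = 1/(-237) - 448 = -1/237 - 448 = -106177/237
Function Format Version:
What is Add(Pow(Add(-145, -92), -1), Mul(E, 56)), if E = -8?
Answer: Rational(-106177, 237) ≈ -448.00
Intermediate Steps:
Add(Pow(Add(-145, -92), -1), Mul(E, 56)) = Add(Pow(Add(-145, -92), -1), Mul(-8, 56)) = Add(Pow(-237, -1), -448) = Add(Rational(-1, 237), -448) = Rational(-106177, 237)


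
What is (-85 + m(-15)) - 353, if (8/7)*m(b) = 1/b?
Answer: -52567/120 ≈ -438.06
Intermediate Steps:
m(b) = 7/(8*b)
(-85 + m(-15)) - 353 = (-85 + (7/8)/(-15)) - 353 = (-85 + (7/8)*(-1/15)) - 353 = (-85 - 7/120) - 353 = -10207/120 - 353 = -52567/120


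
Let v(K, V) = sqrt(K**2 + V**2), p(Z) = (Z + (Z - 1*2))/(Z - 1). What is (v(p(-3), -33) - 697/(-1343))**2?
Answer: 6823094/6241 + 82*sqrt(1093)/79 ≈ 1127.6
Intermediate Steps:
p(Z) = (-2 + 2*Z)/(-1 + Z) (p(Z) = (Z + (Z - 2))/(-1 + Z) = (Z + (-2 + Z))/(-1 + Z) = (-2 + 2*Z)/(-1 + Z))
(v(p(-3), -33) - 697/(-1343))**2 = (sqrt(2**2 + (-33)**2) - 697/(-1343))**2 = (sqrt(4 + 1089) - 697*(-1/1343))**2 = (sqrt(1093) + 41/79)**2 = (41/79 + sqrt(1093))**2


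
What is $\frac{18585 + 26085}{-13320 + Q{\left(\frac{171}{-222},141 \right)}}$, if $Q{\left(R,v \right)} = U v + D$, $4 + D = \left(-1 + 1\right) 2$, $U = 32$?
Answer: $- \frac{22335}{4406} \approx -5.0692$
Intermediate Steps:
$D = -4$ ($D = -4 + \left(-1 + 1\right) 2 = -4 + 0 \cdot 2 = -4 + 0 = -4$)
$Q{\left(R,v \right)} = -4 + 32 v$ ($Q{\left(R,v \right)} = 32 v - 4 = -4 + 32 v$)
$\frac{18585 + 26085}{-13320 + Q{\left(\frac{171}{-222},141 \right)}} = \frac{18585 + 26085}{-13320 + \left(-4 + 32 \cdot 141\right)} = \frac{44670}{-13320 + \left(-4 + 4512\right)} = \frac{44670}{-13320 + 4508} = \frac{44670}{-8812} = 44670 \left(- \frac{1}{8812}\right) = - \frac{22335}{4406}$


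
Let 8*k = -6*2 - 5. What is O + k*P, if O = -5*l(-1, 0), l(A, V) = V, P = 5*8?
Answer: -85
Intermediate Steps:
P = 40
O = 0 (O = -5*0 = 0)
k = -17/8 (k = (-6*2 - 5)/8 = (-12 - 5)/8 = (1/8)*(-17) = -17/8 ≈ -2.1250)
O + k*P = 0 - 17/8*40 = 0 - 85 = -85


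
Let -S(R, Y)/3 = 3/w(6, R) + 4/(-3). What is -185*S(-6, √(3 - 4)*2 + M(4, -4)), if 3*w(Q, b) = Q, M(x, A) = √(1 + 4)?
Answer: 185/2 ≈ 92.500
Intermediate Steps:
M(x, A) = √5
w(Q, b) = Q/3
S(R, Y) = -½ (S(R, Y) = -3*(3/(((⅓)*6)) + 4/(-3)) = -3*(3/2 + 4*(-⅓)) = -3*(3*(½) - 4/3) = -3*(3/2 - 4/3) = -3*⅙ = -½)
-185*S(-6, √(3 - 4)*2 + M(4, -4)) = -185*(-½) = 185/2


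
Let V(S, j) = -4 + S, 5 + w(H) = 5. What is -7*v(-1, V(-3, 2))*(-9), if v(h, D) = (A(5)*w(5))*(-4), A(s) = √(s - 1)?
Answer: 0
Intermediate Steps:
w(H) = 0 (w(H) = -5 + 5 = 0)
A(s) = √(-1 + s)
v(h, D) = 0 (v(h, D) = (√(-1 + 5)*0)*(-4) = (√4*0)*(-4) = (2*0)*(-4) = 0*(-4) = 0)
-7*v(-1, V(-3, 2))*(-9) = -7*0*(-9) = 0*(-9) = 0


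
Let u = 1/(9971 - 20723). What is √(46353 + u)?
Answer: √20932273110/672 ≈ 215.30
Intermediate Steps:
u = -1/10752 (u = 1/(-10752) = -1/10752 ≈ -9.3006e-5)
√(46353 + u) = √(46353 - 1/10752) = √(498387455/10752) = √20932273110/672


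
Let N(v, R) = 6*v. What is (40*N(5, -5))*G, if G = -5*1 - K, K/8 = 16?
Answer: -159600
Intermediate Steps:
K = 128 (K = 8*16 = 128)
G = -133 (G = -5*1 - 1*128 = -5 - 128 = -133)
(40*N(5, -5))*G = (40*(6*5))*(-133) = (40*30)*(-133) = 1200*(-133) = -159600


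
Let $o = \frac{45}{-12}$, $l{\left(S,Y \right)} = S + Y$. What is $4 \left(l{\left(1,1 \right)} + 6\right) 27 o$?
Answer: $-3240$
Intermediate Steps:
$o = - \frac{15}{4}$ ($o = 45 \left(- \frac{1}{12}\right) = - \frac{15}{4} \approx -3.75$)
$4 \left(l{\left(1,1 \right)} + 6\right) 27 o = 4 \left(\left(1 + 1\right) + 6\right) 27 \left(- \frac{15}{4}\right) = 4 \left(2 + 6\right) 27 \left(- \frac{15}{4}\right) = 4 \cdot 8 \cdot 27 \left(- \frac{15}{4}\right) = 32 \cdot 27 \left(- \frac{15}{4}\right) = 864 \left(- \frac{15}{4}\right) = -3240$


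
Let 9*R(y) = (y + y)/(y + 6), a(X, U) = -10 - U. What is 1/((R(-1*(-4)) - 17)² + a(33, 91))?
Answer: 2025/374596 ≈ 0.0054058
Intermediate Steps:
R(y) = 2*y/(9*(6 + y)) (R(y) = ((y + y)/(y + 6))/9 = ((2*y)/(6 + y))/9 = (2*y/(6 + y))/9 = 2*y/(9*(6 + y)))
1/((R(-1*(-4)) - 17)² + a(33, 91)) = 1/((2*(-1*(-4))/(9*(6 - 1*(-4))) - 17)² + (-10 - 1*91)) = 1/(((2/9)*4/(6 + 4) - 17)² + (-10 - 91)) = 1/(((2/9)*4/10 - 17)² - 101) = 1/(((2/9)*4*(⅒) - 17)² - 101) = 1/((4/45 - 17)² - 101) = 1/((-761/45)² - 101) = 1/(579121/2025 - 101) = 1/(374596/2025) = 2025/374596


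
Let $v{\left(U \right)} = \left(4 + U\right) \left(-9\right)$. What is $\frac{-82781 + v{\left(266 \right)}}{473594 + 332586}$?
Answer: $- \frac{85211}{806180} \approx -0.1057$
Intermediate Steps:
$v{\left(U \right)} = -36 - 9 U$
$\frac{-82781 + v{\left(266 \right)}}{473594 + 332586} = \frac{-82781 - 2430}{473594 + 332586} = \frac{-82781 - 2430}{806180} = \left(-82781 - 2430\right) \frac{1}{806180} = \left(-85211\right) \frac{1}{806180} = - \frac{85211}{806180}$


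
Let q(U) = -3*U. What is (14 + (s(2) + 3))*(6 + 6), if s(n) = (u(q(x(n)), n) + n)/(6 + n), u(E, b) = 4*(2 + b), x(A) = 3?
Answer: 231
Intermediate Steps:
u(E, b) = 8 + 4*b
s(n) = (8 + 5*n)/(6 + n) (s(n) = ((8 + 4*n) + n)/(6 + n) = (8 + 5*n)/(6 + n))
(14 + (s(2) + 3))*(6 + 6) = (14 + ((8 + 5*2)/(6 + 2) + 3))*(6 + 6) = (14 + ((8 + 10)/8 + 3))*12 = (14 + ((⅛)*18 + 3))*12 = (14 + (9/4 + 3))*12 = (14 + 21/4)*12 = (77/4)*12 = 231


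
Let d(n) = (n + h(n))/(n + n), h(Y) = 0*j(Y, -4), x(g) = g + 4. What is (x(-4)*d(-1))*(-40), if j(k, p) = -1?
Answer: 0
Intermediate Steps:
x(g) = 4 + g
h(Y) = 0 (h(Y) = 0*(-1) = 0)
d(n) = ½ (d(n) = (n + 0)/(n + n) = n/((2*n)) = n*(1/(2*n)) = ½)
(x(-4)*d(-1))*(-40) = ((4 - 4)*(½))*(-40) = (0*(½))*(-40) = 0*(-40) = 0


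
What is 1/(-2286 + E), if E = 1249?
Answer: -1/1037 ≈ -0.00096432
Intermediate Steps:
1/(-2286 + E) = 1/(-2286 + 1249) = 1/(-1037) = -1/1037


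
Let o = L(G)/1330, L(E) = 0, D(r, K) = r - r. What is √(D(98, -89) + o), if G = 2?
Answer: 0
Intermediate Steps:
D(r, K) = 0
o = 0 (o = 0/1330 = (1/1330)*0 = 0)
√(D(98, -89) + o) = √(0 + 0) = √0 = 0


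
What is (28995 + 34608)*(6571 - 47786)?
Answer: -2621397645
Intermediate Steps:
(28995 + 34608)*(6571 - 47786) = 63603*(-41215) = -2621397645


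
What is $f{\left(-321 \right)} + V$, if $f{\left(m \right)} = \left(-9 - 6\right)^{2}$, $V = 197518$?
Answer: $197743$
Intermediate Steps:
$f{\left(m \right)} = 225$ ($f{\left(m \right)} = \left(-15\right)^{2} = 225$)
$f{\left(-321 \right)} + V = 225 + 197518 = 197743$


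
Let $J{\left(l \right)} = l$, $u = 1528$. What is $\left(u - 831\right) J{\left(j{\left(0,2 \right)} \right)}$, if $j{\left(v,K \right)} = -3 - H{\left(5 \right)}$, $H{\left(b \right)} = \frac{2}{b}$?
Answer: $- \frac{11849}{5} \approx -2369.8$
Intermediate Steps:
$j{\left(v,K \right)} = - \frac{17}{5}$ ($j{\left(v,K \right)} = -3 - \frac{2}{5} = - \frac{17}{5}$)
$\left(u - 831\right) J{\left(j{\left(0,2 \right)} \right)} = \left(1528 - 831\right) \left(- \frac{17}{5}\right) = 697 \left(- \frac{17}{5}\right) = - \frac{11849}{5}$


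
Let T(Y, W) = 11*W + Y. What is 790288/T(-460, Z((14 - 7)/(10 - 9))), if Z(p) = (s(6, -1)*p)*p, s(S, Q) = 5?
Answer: 790288/2235 ≈ 353.60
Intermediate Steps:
Z(p) = 5*p² (Z(p) = (5*p)*p = 5*p²)
T(Y, W) = Y + 11*W
790288/T(-460, Z((14 - 7)/(10 - 9))) = 790288/(-460 + 11*(5*((14 - 7)/(10 - 9))²)) = 790288/(-460 + 11*(5*(7/1)²)) = 790288/(-460 + 11*(5*(7*1)²)) = 790288/(-460 + 11*(5*7²)) = 790288/(-460 + 11*(5*49)) = 790288/(-460 + 11*245) = 790288/(-460 + 2695) = 790288/2235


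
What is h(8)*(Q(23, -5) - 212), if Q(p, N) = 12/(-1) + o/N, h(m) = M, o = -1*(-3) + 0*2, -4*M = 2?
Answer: 1123/10 ≈ 112.30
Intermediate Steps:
M = -1/2 (M = -1/4*2 = -1/2 ≈ -0.50000)
o = 3 (o = 3 + 0 = 3)
h(m) = -1/2
Q(p, N) = -12 + 3/N (Q(p, N) = 12/(-1) + 3/N = 12*(-1) + 3/N = -12 + 3/N)
h(8)*(Q(23, -5) - 212) = -((-12 + 3/(-5)) - 212)/2 = -((-12 + 3*(-1/5)) - 212)/2 = -((-12 - 3/5) - 212)/2 = -(-63/5 - 212)/2 = -1/2*(-1123/5) = 1123/10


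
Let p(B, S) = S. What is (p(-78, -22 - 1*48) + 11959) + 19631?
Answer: 31520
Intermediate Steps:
(p(-78, -22 - 1*48) + 11959) + 19631 = ((-22 - 1*48) + 11959) + 19631 = ((-22 - 48) + 11959) + 19631 = (-70 + 11959) + 19631 = 11889 + 19631 = 31520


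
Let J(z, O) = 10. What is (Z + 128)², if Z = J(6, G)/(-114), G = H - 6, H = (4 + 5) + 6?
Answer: 53158681/3249 ≈ 16362.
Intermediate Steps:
H = 15 (H = 9 + 6 = 15)
G = 9 (G = 15 - 6 = 9)
Z = -5/57 (Z = 10/(-114) = 10*(-1/114) = -5/57 ≈ -0.087719)
(Z + 128)² = (-5/57 + 128)² = (7291/57)² = 53158681/3249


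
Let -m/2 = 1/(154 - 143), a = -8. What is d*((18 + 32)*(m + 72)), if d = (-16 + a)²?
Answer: 22752000/11 ≈ 2.0684e+6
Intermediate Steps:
d = 576 (d = (-16 - 8)² = (-24)² = 576)
m = -2/11 (m = -2/(154 - 143) = -2/11 ≈ -0.18182)
d*((18 + 32)*(m + 72)) = 576*((18 + 32)*(-2/11 + 72)) = 576*(50*(790/11)) = 576*(39500/11) = 22752000/11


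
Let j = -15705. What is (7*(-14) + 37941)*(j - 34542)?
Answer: -1901497221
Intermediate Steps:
(7*(-14) + 37941)*(j - 34542) = (7*(-14) + 37941)*(-15705 - 34542) = (-98 + 37941)*(-50247) = 37843*(-50247) = -1901497221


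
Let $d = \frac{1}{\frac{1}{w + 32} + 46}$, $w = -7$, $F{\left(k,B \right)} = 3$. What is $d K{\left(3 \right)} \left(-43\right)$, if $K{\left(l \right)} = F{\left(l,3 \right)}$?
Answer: $- \frac{3225}{1151} \approx -2.8019$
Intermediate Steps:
$K{\left(l \right)} = 3$
$d = \frac{25}{1151}$ ($d = \frac{1}{\frac{1}{-7 + 32} + 46} = \frac{1}{\frac{1}{25} + 46} = \frac{1}{\frac{1151}{25}} = \frac{25}{1151} \approx 0.02172$)
$d K{\left(3 \right)} \left(-43\right) = \frac{25}{1151} \cdot 3 \left(-43\right) = \frac{75}{1151} \left(-43\right) = - \frac{3225}{1151}$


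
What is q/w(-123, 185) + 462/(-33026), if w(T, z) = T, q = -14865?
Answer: 11687492/96719 ≈ 120.84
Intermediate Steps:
q/w(-123, 185) + 462/(-33026) = -14865/(-123) + 462/(-33026) = -14865*(-1/123) + 462*(-1/33026) = 4955/41 - 33/2359 = 11687492/96719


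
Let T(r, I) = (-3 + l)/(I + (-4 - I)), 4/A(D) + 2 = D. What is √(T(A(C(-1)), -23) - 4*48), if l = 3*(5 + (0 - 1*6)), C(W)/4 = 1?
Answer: I*√762/2 ≈ 13.802*I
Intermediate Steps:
C(W) = 4 (C(W) = 4*1 = 4)
l = -3 (l = 3*(5 + (0 - 6)) = 3*(5 - 6) = 3*(-1) = -3)
A(D) = 4/(-2 + D)
T(r, I) = 3/2 (T(r, I) = (-3 - 3)/(I + (-4 - I)) = -6/(-4) = -6*(-¼) = 3/2)
√(T(A(C(-1)), -23) - 4*48) = √(3/2 - 4*48) = √(3/2 - 192) = √(-381/2) = I*√762/2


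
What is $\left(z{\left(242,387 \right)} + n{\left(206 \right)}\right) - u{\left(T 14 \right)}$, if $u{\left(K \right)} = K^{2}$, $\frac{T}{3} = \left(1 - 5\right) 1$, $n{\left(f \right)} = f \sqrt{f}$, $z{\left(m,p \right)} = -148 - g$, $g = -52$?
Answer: $-28320 + 206 \sqrt{206} \approx -25363.0$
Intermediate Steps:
$z{\left(m,p \right)} = -96$ ($z{\left(m,p \right)} = -148 - -52 = -148 + 52 = -96$)
$n{\left(f \right)} = f^{\frac{3}{2}}$
$T = -12$ ($T = 3 \left(1 - 5\right) 1 = 3 \left(\left(-4\right) 1\right) = 3 \left(-4\right) = -12$)
$\left(z{\left(242,387 \right)} + n{\left(206 \right)}\right) - u{\left(T 14 \right)} = \left(-96 + 206^{\frac{3}{2}}\right) - \left(\left(-12\right) 14\right)^{2} = \left(-96 + 206 \sqrt{206}\right) - \left(-168\right)^{2} = \left(-96 + 206 \sqrt{206}\right) - 28224 = -28320 + 206 \sqrt{206}$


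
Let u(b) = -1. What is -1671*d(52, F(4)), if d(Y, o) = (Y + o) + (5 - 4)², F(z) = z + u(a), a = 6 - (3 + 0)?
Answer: -93576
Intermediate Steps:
a = 3 (a = 6 - 3 = 3)
F(z) = -1 + z (F(z) = z - 1 = -1 + z)
d(Y, o) = 1 + Y + o (d(Y, o) = (Y + o) + 1² = (Y + o) + 1 = 1 + Y + o)
-1671*d(52, F(4)) = -1671*(1 + 52 + (-1 + 4)) = -1671*(1 + 52 + 3) = -1671*56 = -93576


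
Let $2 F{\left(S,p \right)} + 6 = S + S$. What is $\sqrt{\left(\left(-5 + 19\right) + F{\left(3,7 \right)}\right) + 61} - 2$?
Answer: $-2 + 5 \sqrt{3} \approx 6.6603$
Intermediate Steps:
$F{\left(S,p \right)} = -3 + S$ ($F{\left(S,p \right)} = -3 + \frac{S + S}{2} = -3 + \frac{2 S}{2} = -3 + S$)
$\sqrt{\left(\left(-5 + 19\right) + F{\left(3,7 \right)}\right) + 61} - 2 = \sqrt{\left(\left(-5 + 19\right) + \left(-3 + 3\right)\right) + 61} - 2 = \sqrt{\left(14 + 0\right) + 61} - 2 = \sqrt{14 + 61} - 2 = \sqrt{75} - 2 = 5 \sqrt{3} - 2 = -2 + 5 \sqrt{3}$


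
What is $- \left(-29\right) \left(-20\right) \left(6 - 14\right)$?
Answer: $4640$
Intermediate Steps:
$- \left(-29\right) \left(-20\right) \left(6 - 14\right) = - 580 \left(-8\right) = \left(-1\right) \left(-4640\right) = 4640$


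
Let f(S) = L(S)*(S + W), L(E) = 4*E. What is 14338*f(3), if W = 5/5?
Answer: 688224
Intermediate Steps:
W = 1 (W = 5*(1/5) = 1)
f(S) = 4*S*(1 + S) (f(S) = (4*S)*(S + 1) = (4*S)*(1 + S) = 4*S*(1 + S))
14338*f(3) = 14338*(4*3*(1 + 3)) = 14338*(4*3*4) = 14338*48 = 688224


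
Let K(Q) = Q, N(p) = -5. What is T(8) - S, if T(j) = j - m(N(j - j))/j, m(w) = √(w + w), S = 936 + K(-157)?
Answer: -771 - I*√10/8 ≈ -771.0 - 0.39528*I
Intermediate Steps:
S = 779 (S = 936 - 157 = 779)
m(w) = √2*√w (m(w) = √(2*w) = √2*√w)
T(j) = j - I*√10/j (T(j) = j - √2*√(-5)/j = j - √2*(I*√5)/j = j - I*√10/j)
T(8) - S = (8 - 1*I*√10/8) - 1*779 = (8 - 1*I*√10*⅛) - 779 = (8 - I*√10/8) - 779 = -771 - I*√10/8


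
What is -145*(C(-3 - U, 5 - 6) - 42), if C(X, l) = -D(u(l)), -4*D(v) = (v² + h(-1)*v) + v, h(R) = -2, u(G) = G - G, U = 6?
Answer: 6090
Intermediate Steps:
u(G) = 0
D(v) = -v²/4 + v/4 (D(v) = -((v² - 2*v) + v)/4 = -(v² - v)/4 = -v²/4 + v/4)
C(X, l) = 0 (C(X, l) = -0*(1 - 1*0)/4 = -0*(1 + 0)/4 = -0/4 = -1*0 = 0)
-145*(C(-3 - U, 5 - 6) - 42) = -145*(0 - 42) = -145*(-42) = 6090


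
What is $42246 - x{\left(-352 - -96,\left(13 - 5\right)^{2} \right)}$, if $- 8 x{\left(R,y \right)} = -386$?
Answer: $\frac{168791}{4} \approx 42198.0$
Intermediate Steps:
$x{\left(R,y \right)} = \frac{193}{4}$ ($x{\left(R,y \right)} = \left(- \frac{1}{8}\right) \left(-386\right) = \frac{193}{4}$)
$42246 - x{\left(-352 - -96,\left(13 - 5\right)^{2} \right)} = 42246 - \frac{193}{4} = \frac{168791}{4}$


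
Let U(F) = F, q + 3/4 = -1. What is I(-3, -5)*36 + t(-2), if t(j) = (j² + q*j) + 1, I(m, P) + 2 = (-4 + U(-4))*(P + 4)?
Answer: 449/2 ≈ 224.50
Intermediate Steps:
q = -7/4 (q = -¾ - 1 = -7/4 ≈ -1.7500)
I(m, P) = -34 - 8*P (I(m, P) = -2 + (-4 - 4)*(P + 4) = -2 - 8*(4 + P) = -2 + (-32 - 8*P) = -34 - 8*P)
t(j) = 1 + j² - 7*j/4 (t(j) = (j² - 7*j/4) + 1 = 1 + j² - 7*j/4)
I(-3, -5)*36 + t(-2) = (-34 - 8*(-5))*36 + (1 + (-2)² - 7/4*(-2)) = (-34 + 40)*36 + (1 + 4 + 7/2) = 6*36 + 17/2 = 216 + 17/2 = 449/2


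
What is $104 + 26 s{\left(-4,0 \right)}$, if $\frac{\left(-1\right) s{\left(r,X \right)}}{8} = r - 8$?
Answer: $2600$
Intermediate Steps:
$s{\left(r,X \right)} = 64 - 8 r$ ($s{\left(r,X \right)} = - 8 \left(r - 8\right) = - 8 \left(-8 + r\right) = 64 - 8 r$)
$104 + 26 s{\left(-4,0 \right)} = 104 + 26 \left(64 - -32\right) = 104 + 26 \left(64 + 32\right) = 104 + 26 \cdot 96 = 104 + 2496 = 2600$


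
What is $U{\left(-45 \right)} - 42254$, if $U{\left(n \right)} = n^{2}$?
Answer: $-40229$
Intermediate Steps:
$U{\left(-45 \right)} - 42254 = \left(-45\right)^{2} - 42254 = 2025 - 42254 = -40229$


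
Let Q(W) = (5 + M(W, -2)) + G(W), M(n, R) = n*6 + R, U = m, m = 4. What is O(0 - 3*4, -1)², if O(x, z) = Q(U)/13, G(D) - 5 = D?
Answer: 1296/169 ≈ 7.6686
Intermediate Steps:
G(D) = 5 + D
U = 4
M(n, R) = R + 6*n (M(n, R) = 6*n + R = R + 6*n)
Q(W) = 8 + 7*W (Q(W) = (5 + (-2 + 6*W)) + (5 + W) = (3 + 6*W) + (5 + W) = 8 + 7*W)
O(x, z) = 36/13 (O(x, z) = (8 + 7*4)/13 = (8 + 28)*(1/13) = 36*(1/13) = 36/13)
O(0 - 3*4, -1)² = (36/13)² = 1296/169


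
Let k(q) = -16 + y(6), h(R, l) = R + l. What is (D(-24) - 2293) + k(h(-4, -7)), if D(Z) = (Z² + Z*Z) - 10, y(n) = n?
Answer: -1161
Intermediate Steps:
D(Z) = -10 + 2*Z² (D(Z) = (Z² + Z²) - 10 = 2*Z² - 10 = -10 + 2*Z²)
k(q) = -10 (k(q) = -16 + 6 = -10)
(D(-24) - 2293) + k(h(-4, -7)) = ((-10 + 2*(-24)²) - 2293) - 10 = ((-10 + 2*576) - 2293) - 10 = ((-10 + 1152) - 2293) - 10 = (1142 - 2293) - 10 = -1151 - 10 = -1161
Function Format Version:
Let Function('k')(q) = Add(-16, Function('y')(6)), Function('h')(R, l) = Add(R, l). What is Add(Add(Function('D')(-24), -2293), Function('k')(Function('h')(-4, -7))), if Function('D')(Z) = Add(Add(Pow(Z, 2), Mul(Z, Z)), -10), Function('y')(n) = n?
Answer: -1161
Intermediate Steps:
Function('D')(Z) = Add(-10, Mul(2, Pow(Z, 2))) (Function('D')(Z) = Add(Add(Pow(Z, 2), Pow(Z, 2)), -10) = Add(Mul(2, Pow(Z, 2)), -10) = Add(-10, Mul(2, Pow(Z, 2))))
Function('k')(q) = -10 (Function('k')(q) = Add(-16, 6) = -10)
Add(Add(Function('D')(-24), -2293), Function('k')(Function('h')(-4, -7))) = Add(Add(Add(-10, Mul(2, Pow(-24, 2))), -2293), -10) = Add(Add(Add(-10, Mul(2, 576)), -2293), -10) = Add(Add(Add(-10, 1152), -2293), -10) = Add(Add(1142, -2293), -10) = Add(-1151, -10) = -1161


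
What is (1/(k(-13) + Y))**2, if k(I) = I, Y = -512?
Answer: 1/275625 ≈ 3.6281e-6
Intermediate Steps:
(1/(k(-13) + Y))**2 = (1/(-13 - 512))**2 = (1/(-525))**2 = (-1/525)**2 = 1/275625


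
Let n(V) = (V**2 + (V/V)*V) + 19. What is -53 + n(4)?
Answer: -14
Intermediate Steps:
n(V) = 19 + V + V**2 (n(V) = (V**2 + 1*V) + 19 = (V**2 + V) + 19 = (V + V**2) + 19 = 19 + V + V**2)
-53 + n(4) = -53 + (19 + 4 + 4**2) = -53 + (19 + 4 + 16) = -53 + 39 = -14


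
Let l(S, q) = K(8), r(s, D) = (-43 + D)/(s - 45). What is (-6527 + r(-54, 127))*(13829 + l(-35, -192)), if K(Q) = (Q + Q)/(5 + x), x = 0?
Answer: -14898593459/165 ≈ -9.0295e+7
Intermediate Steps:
r(s, D) = (-43 + D)/(-45 + s)
K(Q) = 2*Q/5 (K(Q) = (Q + Q)/(5 + 0) = (2*Q)/5 = (2*Q)*(⅕) = 2*Q/5)
l(S, q) = 16/5 (l(S, q) = (⅖)*8 = 16/5)
(-6527 + r(-54, 127))*(13829 + l(-35, -192)) = (-6527 + (-43 + 127)/(-45 - 54))*(13829 + 16/5) = (-6527 + 84/(-99))*(69161/5) = (-6527 - 1/99*84)*(69161/5) = (-6527 - 28/33)*(69161/5) = -215419/33*69161/5 = -14898593459/165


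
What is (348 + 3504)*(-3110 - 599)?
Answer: -14287068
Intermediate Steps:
(348 + 3504)*(-3110 - 599) = 3852*(-3709) = -14287068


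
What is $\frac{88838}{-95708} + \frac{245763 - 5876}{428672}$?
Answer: $- \frac{222400855}{603343232} \approx -0.36861$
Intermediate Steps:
$\frac{88838}{-95708} + \frac{245763 - 5876}{428672} = 88838 \left(- \frac{1}{95708}\right) + \left(245763 - 5876\right) \frac{1}{428672} = - \frac{44419}{47854} + 239887 \cdot \frac{1}{428672} = - \frac{44419}{47854} + \frac{14111}{25216} = - \frac{222400855}{603343232}$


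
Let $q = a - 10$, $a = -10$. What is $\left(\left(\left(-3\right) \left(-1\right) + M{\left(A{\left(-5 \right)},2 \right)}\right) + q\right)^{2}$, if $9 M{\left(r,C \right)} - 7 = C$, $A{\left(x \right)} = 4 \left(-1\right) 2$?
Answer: $256$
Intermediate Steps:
$A{\left(x \right)} = -8$ ($A{\left(x \right)} = \left(-4\right) 2 = -8$)
$M{\left(r,C \right)} = \frac{7}{9} + \frac{C}{9}$
$q = -20$ ($q = -10 - 10 = -20$)
$\left(\left(\left(-3\right) \left(-1\right) + M{\left(A{\left(-5 \right)},2 \right)}\right) + q\right)^{2} = \left(\left(\left(-3\right) \left(-1\right) + \left(\frac{7}{9} + \frac{1}{9} \cdot 2\right)\right) - 20\right)^{2} = \left(\left(3 + \left(\frac{7}{9} + \frac{2}{9}\right)\right) - 20\right)^{2} = \left(\left(3 + 1\right) - 20\right)^{2} = \left(4 - 20\right)^{2} = \left(-16\right)^{2} = 256$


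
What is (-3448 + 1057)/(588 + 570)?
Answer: -797/386 ≈ -2.0648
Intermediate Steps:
(-3448 + 1057)/(588 + 570) = -2391/1158 = -2391*1/1158 = -797/386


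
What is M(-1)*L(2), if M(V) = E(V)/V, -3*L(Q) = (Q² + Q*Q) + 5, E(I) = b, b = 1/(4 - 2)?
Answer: 13/6 ≈ 2.1667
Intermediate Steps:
b = ½ (b = 1/2 = ½ ≈ 0.50000)
E(I) = ½
L(Q) = -5/3 - 2*Q²/3 (L(Q) = -((Q² + Q*Q) + 5)/3 = -((Q² + Q²) + 5)/3 = -(2*Q² + 5)/3 = -(5 + 2*Q²)/3 = -5/3 - 2*Q²/3)
M(V) = 1/(2*V)
M(-1)*L(2) = ((½)/(-1))*(-5/3 - ⅔*2²) = ((½)*(-1))*(-5/3 - ⅔*4) = -(-5/3 - 8/3)/2 = -½*(-13/3) = 13/6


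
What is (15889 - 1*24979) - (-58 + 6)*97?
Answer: -4046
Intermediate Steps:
(15889 - 1*24979) - (-58 + 6)*97 = (15889 - 24979) - (-52)*97 = -9090 - 1*(-5044) = -9090 + 5044 = -4046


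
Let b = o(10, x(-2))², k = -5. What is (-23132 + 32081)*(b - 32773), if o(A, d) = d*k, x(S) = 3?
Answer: -291272052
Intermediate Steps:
o(A, d) = -5*d (o(A, d) = d*(-5) = -5*d)
b = 225 (b = (-5*3)² = (-15)² = 225)
(-23132 + 32081)*(b - 32773) = (-23132 + 32081)*(225 - 32773) = 8949*(-32548) = -291272052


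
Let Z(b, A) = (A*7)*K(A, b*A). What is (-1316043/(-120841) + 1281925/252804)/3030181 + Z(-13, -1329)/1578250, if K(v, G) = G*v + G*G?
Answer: -87428808639549353486703703/53831040857831044500 ≈ -1.6241e+6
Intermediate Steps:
K(v, G) = G² + G*v (K(v, G) = G*v + G² = G² + G*v)
Z(b, A) = 7*b*A²*(A + A*b) (Z(b, A) = (A*7)*((b*A)*(b*A + A)) = (7*A)*((A*b)*(A*b + A)) = (7*A)*((A*b)*(A + A*b)) = (7*A)*(A*b*(A + A*b)) = 7*b*A²*(A + A*b))
(-1316043/(-120841) + 1281925/252804)/3030181 + Z(-13, -1329)/1578250 = (-1316043/(-120841) + 1281925/252804)/3030181 + (7*(-13)*(-1329)³*(1 - 13))/1578250 = (-1316043*(-1/120841) + 1281925*(1/252804))*(1/3030181) + (7*(-13)*(-2347334289)*(-12))*(1/1578250) = (1316043/120841 + 1281925/252804)*(1/3030181) - 2563289043588*1/1578250 = (487610033497/30549088164)*(1/3030181) - 1281644521794/789125 = 21200436239/4024750718342508 - 1281644521794/789125 = -87428808639549353486703703/53831040857831044500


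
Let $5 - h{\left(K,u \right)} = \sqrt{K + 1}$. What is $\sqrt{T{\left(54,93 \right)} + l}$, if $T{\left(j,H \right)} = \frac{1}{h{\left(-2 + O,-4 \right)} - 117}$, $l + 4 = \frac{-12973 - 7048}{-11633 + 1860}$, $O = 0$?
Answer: $\frac{\sqrt{-29466266402119235 + 1198192131305 i}}{122602285} \approx 2.8467 \cdot 10^{-5} + 1.4001 i$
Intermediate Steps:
$l = - \frac{19071}{9773}$ ($l = -4 + \frac{-12973 - 7048}{-11633 + 1860} = -4 - \frac{20021}{-9773} = -4 - - \frac{20021}{9773} = -4 + \frac{20021}{9773} = - \frac{19071}{9773} \approx -1.9514$)
$h{\left(K,u \right)} = 5 - \sqrt{1 + K}$ ($h{\left(K,u \right)} = 5 - \sqrt{K + 1} = 5 - \sqrt{1 + K}$)
$T{\left(j,H \right)} = \frac{-112 + i}{12545}$ ($T{\left(j,H \right)} = \frac{1}{\left(5 - \sqrt{1 + \left(-2 + 0\right)}\right) - 117} = \frac{1}{\left(5 - \sqrt{1 - 2}\right) - 117} = \frac{1}{\left(5 - \sqrt{-1}\right) - 117} = \frac{1}{\left(5 - i\right) - 117} = \frac{1}{-112 - i} = \frac{-112 + i}{12545}$)
$\sqrt{T{\left(54,93 \right)} + l} = \sqrt{\left(- \frac{112}{12545} + \frac{i}{12545}\right) - \frac{19071}{9773}} = \sqrt{- \frac{240340271}{122602285} + \frac{i}{12545}}$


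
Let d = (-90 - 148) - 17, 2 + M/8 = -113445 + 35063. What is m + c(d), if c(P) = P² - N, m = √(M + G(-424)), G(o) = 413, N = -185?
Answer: 65210 + 11*I*√5179 ≈ 65210.0 + 791.62*I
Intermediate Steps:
M = -627072 (M = -16 + 8*(-113445 + 35063) = -16 + 8*(-78382) = -16 - 627056 = -627072)
d = -255 (d = -238 - 17 = -255)
m = 11*I*√5179 (m = √(-627072 + 413) = √(-626659) = 11*I*√5179 ≈ 791.62*I)
c(P) = 185 + P² (c(P) = P² - 1*(-185) = P² + 185 = 185 + P²)
m + c(d) = 11*I*√5179 + (185 + (-255)²) = 11*I*√5179 + (185 + 65025) = 11*I*√5179 + 65210 = 65210 + 11*I*√5179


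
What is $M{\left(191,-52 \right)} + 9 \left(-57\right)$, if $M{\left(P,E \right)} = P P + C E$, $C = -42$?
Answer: $38152$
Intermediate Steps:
$M{\left(P,E \right)} = P^{2} - 42 E$ ($M{\left(P,E \right)} = P P - 42 E = P^{2} - 42 E$)
$M{\left(191,-52 \right)} + 9 \left(-57\right) = \left(191^{2} - -2184\right) + 9 \left(-57\right) = \left(36481 + 2184\right) - 513 = 38665 - 513 = 38152$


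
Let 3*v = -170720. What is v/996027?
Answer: -170720/2988081 ≈ -0.057134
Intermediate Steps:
v = -170720/3 (v = (1/3)*(-170720) = -170720/3 ≈ -56907.)
v/996027 = -170720/3/996027 = -170720/3*1/996027 = -170720/2988081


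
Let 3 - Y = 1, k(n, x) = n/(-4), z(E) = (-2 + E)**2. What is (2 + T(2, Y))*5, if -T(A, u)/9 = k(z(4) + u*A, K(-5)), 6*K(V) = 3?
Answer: 100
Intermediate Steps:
K(V) = 1/2 (K(V) = (1/6)*3 = 1/2)
k(n, x) = -n/4 (k(n, x) = n*(-1/4) = -n/4)
Y = 2 (Y = 3 - 1*1 = 3 - 1 = 2)
T(A, u) = 9 + 9*A*u/4 (T(A, u) = -(-9)*((-2 + 4)**2 + u*A)/4 = -(-9)*(2**2 + A*u)/4 = -(-9)*(4 + A*u)/4 = -9*(-1 - A*u/4) = 9 + 9*A*u/4)
(2 + T(2, Y))*5 = (2 + (9 + (9/4)*2*2))*5 = (2 + (9 + 9))*5 = (2 + 18)*5 = 20*5 = 100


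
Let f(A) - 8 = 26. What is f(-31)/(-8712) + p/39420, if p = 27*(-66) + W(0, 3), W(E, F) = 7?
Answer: -23339/476982 ≈ -0.048931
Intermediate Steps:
f(A) = 34 (f(A) = 8 + 26 = 34)
p = -1775 (p = 27*(-66) + 7 = -1782 + 7 = -1775)
f(-31)/(-8712) + p/39420 = 34/(-8712) - 1775/39420 = 34*(-1/8712) - 1775*1/39420 = -17/4356 - 355/7884 = -23339/476982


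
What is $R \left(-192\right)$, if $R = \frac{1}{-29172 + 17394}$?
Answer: $\frac{32}{1963} \approx 0.016302$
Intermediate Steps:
$R = - \frac{1}{11778}$ ($R = \frac{1}{-11778} = - \frac{1}{11778} \approx -8.4904 \cdot 10^{-5}$)
$R \left(-192\right) = \left(- \frac{1}{11778}\right) \left(-192\right) = \frac{32}{1963}$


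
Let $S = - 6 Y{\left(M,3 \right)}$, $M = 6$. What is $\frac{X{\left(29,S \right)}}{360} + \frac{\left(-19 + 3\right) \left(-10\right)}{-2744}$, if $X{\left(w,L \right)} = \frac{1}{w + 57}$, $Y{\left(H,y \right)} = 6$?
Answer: $- \frac{618857}{10619280} \approx -0.058277$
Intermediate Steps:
$S = -36$ ($S = \left(-6\right) 6 = -36$)
$X{\left(w,L \right)} = \frac{1}{57 + w}$
$\frac{X{\left(29,S \right)}}{360} + \frac{\left(-19 + 3\right) \left(-10\right)}{-2744} = \frac{1}{\left(57 + 29\right) 360} + \frac{\left(-19 + 3\right) \left(-10\right)}{-2744} = \frac{1}{86} \cdot \frac{1}{360} + \left(-16\right) \left(-10\right) \left(- \frac{1}{2744}\right) = \frac{1}{86} \cdot \frac{1}{360} + 160 \left(- \frac{1}{2744}\right) = \frac{1}{30960} - \frac{20}{343} = - \frac{618857}{10619280}$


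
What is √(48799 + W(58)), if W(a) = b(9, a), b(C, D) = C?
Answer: 2*√12202 ≈ 220.93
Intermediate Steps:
W(a) = 9
√(48799 + W(58)) = √(48799 + 9) = √48808 = 2*√12202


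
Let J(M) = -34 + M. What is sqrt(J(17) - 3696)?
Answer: I*sqrt(3713) ≈ 60.934*I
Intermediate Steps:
sqrt(J(17) - 3696) = sqrt((-34 + 17) - 3696) = sqrt(-17 - 3696) = sqrt(-3713) = I*sqrt(3713)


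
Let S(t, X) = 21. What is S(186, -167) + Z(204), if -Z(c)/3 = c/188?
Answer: 834/47 ≈ 17.745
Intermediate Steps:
Z(c) = -3*c/188
S(186, -167) + Z(204) = 21 - 3/188*204 = 21 - 153/47 = 834/47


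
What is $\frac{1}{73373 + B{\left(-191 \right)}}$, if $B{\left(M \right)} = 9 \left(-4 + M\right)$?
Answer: $\frac{1}{71618} \approx 1.3963 \cdot 10^{-5}$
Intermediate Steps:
$B{\left(M \right)} = -36 + 9 M$
$\frac{1}{73373 + B{\left(-191 \right)}} = \frac{1}{73373 + \left(-36 + 9 \left(-191\right)\right)} = \frac{1}{73373 - 1755} = \frac{1}{71618}$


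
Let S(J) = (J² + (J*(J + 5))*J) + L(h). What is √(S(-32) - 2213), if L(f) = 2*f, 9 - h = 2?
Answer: I*√28823 ≈ 169.77*I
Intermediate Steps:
h = 7 (h = 9 - 1*2 = 9 - 2 = 7)
S(J) = 14 + J² + J²*(5 + J) (S(J) = (J² + (J*(J + 5))*J) + 2*7 = (J² + (J*(5 + J))*J) + 14 = (J² + J²*(5 + J)) + 14 = 14 + J² + J²*(5 + J))
√(S(-32) - 2213) = √((14 + (-32)³ + 6*(-32)²) - 2213) = √((14 - 32768 + 6*1024) - 2213) = √((14 - 32768 + 6144) - 2213) = √(-26610 - 2213) = √(-28823) = I*√28823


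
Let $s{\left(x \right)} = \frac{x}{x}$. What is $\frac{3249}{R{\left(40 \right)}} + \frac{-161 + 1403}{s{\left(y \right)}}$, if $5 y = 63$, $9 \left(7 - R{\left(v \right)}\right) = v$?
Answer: $\frac{57807}{23} \approx 2513.3$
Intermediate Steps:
$R{\left(v \right)} = 7 - \frac{v}{9}$
$y = \frac{63}{5}$ ($y = \frac{1}{5} \cdot 63 = \frac{63}{5} \approx 12.6$)
$s{\left(x \right)} = 1$
$\frac{3249}{R{\left(40 \right)}} + \frac{-161 + 1403}{s{\left(y \right)}} = \frac{3249}{7 - \frac{40}{9}} + \frac{-161 + 1403}{1} = \frac{3249}{7 - \frac{40}{9}} + 1242 \cdot 1 = \frac{3249}{\frac{23}{9}} + 1242 = 3249 \cdot \frac{9}{23} + 1242 = \frac{29241}{23} + 1242 = \frac{57807}{23}$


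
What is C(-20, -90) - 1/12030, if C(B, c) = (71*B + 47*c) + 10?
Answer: -67849201/12030 ≈ -5640.0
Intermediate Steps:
C(B, c) = 10 + 47*c + 71*B (C(B, c) = (47*c + 71*B) + 10 = 10 + 47*c + 71*B)
C(-20, -90) - 1/12030 = (10 + 47*(-90) + 71*(-20)) - 1/12030 = (10 - 4230 - 1420) - 1*1/12030 = -5640 - 1/12030 = -67849201/12030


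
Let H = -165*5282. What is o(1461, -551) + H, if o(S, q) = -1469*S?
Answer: -3017739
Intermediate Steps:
H = -871530
o(1461, -551) + H = -1469*1461 - 871530 = -2146209 - 871530 = -3017739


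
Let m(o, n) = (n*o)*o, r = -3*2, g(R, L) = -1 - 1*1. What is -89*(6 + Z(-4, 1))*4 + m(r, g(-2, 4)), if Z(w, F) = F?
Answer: -2564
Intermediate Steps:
g(R, L) = -2 (g(R, L) = -1 - 1 = -2)
r = -6
m(o, n) = n*o**2
-89*(6 + Z(-4, 1))*4 + m(r, g(-2, 4)) = -89*(6 + 1)*4 - 2*(-6)**2 = -623*4 - 2*36 = -89*28 - 72 = -2492 - 72 = -2564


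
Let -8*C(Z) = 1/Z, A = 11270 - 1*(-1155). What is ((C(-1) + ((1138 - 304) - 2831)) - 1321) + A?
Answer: 72857/8 ≈ 9107.1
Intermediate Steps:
A = 12425 (A = 11270 + 1155 = 12425)
C(Z) = -1/(8*Z)
((C(-1) + ((1138 - 304) - 2831)) - 1321) + A = ((-⅛/(-1) + ((1138 - 304) - 2831)) - 1321) + 12425 = ((-⅛*(-1) + (834 - 2831)) - 1321) + 12425 = ((⅛ - 1997) - 1321) + 12425 = (-15975/8 - 1321) + 12425 = -26543/8 + 12425 = 72857/8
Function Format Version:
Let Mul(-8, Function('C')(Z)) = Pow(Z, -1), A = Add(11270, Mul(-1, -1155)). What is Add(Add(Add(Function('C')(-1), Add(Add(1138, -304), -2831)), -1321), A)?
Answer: Rational(72857, 8) ≈ 9107.1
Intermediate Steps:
A = 12425 (A = Add(11270, 1155) = 12425)
Function('C')(Z) = Mul(Rational(-1, 8), Pow(Z, -1))
Add(Add(Add(Function('C')(-1), Add(Add(1138, -304), -2831)), -1321), A) = Add(Add(Add(Mul(Rational(-1, 8), Pow(-1, -1)), Add(Add(1138, -304), -2831)), -1321), 12425) = Add(Add(Add(Mul(Rational(-1, 8), -1), Add(834, -2831)), -1321), 12425) = Add(Add(Add(Rational(1, 8), -1997), -1321), 12425) = Add(Add(Rational(-15975, 8), -1321), 12425) = Add(Rational(-26543, 8), 12425) = Rational(72857, 8)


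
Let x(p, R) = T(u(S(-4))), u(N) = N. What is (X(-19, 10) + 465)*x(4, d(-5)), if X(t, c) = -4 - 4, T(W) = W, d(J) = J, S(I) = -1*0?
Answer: 0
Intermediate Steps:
S(I) = 0
X(t, c) = -8
x(p, R) = 0
(X(-19, 10) + 465)*x(4, d(-5)) = (-8 + 465)*0 = 457*0 = 0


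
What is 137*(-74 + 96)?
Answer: 3014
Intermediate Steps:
137*(-74 + 96) = 137*22 = 3014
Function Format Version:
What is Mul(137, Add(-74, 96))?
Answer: 3014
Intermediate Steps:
Mul(137, Add(-74, 96)) = Mul(137, 22) = 3014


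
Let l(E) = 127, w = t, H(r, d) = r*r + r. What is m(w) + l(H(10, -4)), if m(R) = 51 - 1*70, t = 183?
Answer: 108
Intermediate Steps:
H(r, d) = r + r**2 (H(r, d) = r**2 + r = r + r**2)
w = 183
m(R) = -19 (m(R) = 51 - 70 = -19)
m(w) + l(H(10, -4)) = -19 + 127 = 108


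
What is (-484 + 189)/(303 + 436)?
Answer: -295/739 ≈ -0.39919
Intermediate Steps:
(-484 + 189)/(303 + 436) = -295/739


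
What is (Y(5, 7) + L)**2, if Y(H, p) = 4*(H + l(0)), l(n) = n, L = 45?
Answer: 4225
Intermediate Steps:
Y(H, p) = 4*H (Y(H, p) = 4*(H + 0) = 4*H)
(Y(5, 7) + L)**2 = (4*5 + 45)**2 = (20 + 45)**2 = 65**2 = 4225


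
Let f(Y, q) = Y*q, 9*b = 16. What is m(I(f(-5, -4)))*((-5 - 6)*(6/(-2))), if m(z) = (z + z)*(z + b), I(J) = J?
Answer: 86240/3 ≈ 28747.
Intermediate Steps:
b = 16/9 (b = (⅑)*16 = 16/9 ≈ 1.7778)
m(z) = 2*z*(16/9 + z) (m(z) = (z + z)*(z + 16/9) = (2*z)*(16/9 + z) = 2*z*(16/9 + z))
m(I(f(-5, -4)))*((-5 - 6)*(6/(-2))) = (2*(-5*(-4))*(16 + 9*(-5*(-4)))/9)*((-5 - 6)*(6/(-2))) = ((2/9)*20*(16 + 9*20))*(-66*(-1)/2) = ((2/9)*20*(16 + 180))*(-11*(-3)) = ((2/9)*20*196)*33 = (7840/9)*33 = 86240/3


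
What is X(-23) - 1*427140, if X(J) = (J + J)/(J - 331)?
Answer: -75603757/177 ≈ -4.2714e+5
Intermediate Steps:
X(J) = 2*J/(-331 + J) (X(J) = (2*J)/(-331 + J) = 2*J/(-331 + J))
X(-23) - 1*427140 = 2*(-23)/(-331 - 23) - 1*427140 = 2*(-23)/(-354) - 427140 = 2*(-23)*(-1/354) - 427140 = 23/177 - 427140 = -75603757/177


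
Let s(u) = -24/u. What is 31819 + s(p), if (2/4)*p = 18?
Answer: 95455/3 ≈ 31818.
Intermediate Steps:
p = 36 (p = 2*18 = 36)
31819 + s(p) = 31819 - 24/36 = 31819 - 24*1/36 = 31819 - ⅔ = 95455/3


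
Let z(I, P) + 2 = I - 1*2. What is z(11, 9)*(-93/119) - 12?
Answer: -297/17 ≈ -17.471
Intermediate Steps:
z(I, P) = -4 + I (z(I, P) = -2 + (I - 1*2) = -2 + (I - 2) = -2 + (-2 + I) = -4 + I)
z(11, 9)*(-93/119) - 12 = (-4 + 11)*(-93/119) - 12 = 7*(-93*1/119) - 12 = 7*(-93/119) - 12 = -93/17 - 12 = -297/17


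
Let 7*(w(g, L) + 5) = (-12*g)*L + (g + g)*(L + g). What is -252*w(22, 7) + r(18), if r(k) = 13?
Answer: 21865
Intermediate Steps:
w(g, L) = -5 - 12*L*g/7 + 2*g*(L + g)/7 (w(g, L) = -5 + ((-12*g)*L + (g + g)*(L + g))/7 = -5 + (-12*L*g + (2*g)*(L + g))/7 = -5 + (-12*L*g + 2*g*(L + g))/7 = -5 + (-12*L*g/7 + 2*g*(L + g)/7) = -5 - 12*L*g/7 + 2*g*(L + g)/7)
-252*w(22, 7) + r(18) = -252*(-5 + (2/7)*22² - 10/7*7*22) + 13 = -252*(-5 + (2/7)*484 - 220) + 13 = -252*(-5 + 968/7 - 220) + 13 = -252*(-607/7) + 13 = 21852 + 13 = 21865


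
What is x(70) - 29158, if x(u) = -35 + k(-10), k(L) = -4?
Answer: -29197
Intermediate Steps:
x(u) = -39 (x(u) = -35 - 4 = -39)
x(70) - 29158 = -39 - 29158 = -29197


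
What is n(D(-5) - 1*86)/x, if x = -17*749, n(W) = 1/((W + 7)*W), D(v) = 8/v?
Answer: -25/2247552762 ≈ -1.1123e-8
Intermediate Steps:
n(W) = 1/(W*(7 + W)) (n(W) = 1/((7 + W)*W) = 1/(W*(7 + W)))
x = -12733
n(D(-5) - 1*86)/x = (1/((8/(-5) - 1*86)*(7 + (8/(-5) - 1*86))))/(-12733) = (1/((8*(-⅕) - 86)*(7 + (8*(-⅕) - 86))))*(-1/12733) = (1/((-8/5 - 86)*(7 + (-8/5 - 86))))*(-1/12733) = (1/((-438/5)*(7 - 438/5)))*(-1/12733) = -5/(438*(-403/5))*(-1/12733) = -5/438*(-5/403)*(-1/12733) = (25/176514)*(-1/12733) = -25/2247552762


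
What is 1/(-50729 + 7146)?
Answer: -1/43583 ≈ -2.2945e-5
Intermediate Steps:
1/(-50729 + 7146) = 1/(-43583) = -1/43583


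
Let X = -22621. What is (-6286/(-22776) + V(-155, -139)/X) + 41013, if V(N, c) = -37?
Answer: 10565346290483/257607948 ≈ 41013.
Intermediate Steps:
(-6286/(-22776) + V(-155, -139)/X) + 41013 = (-6286/(-22776) - 37/(-22621)) + 41013 = (-6286*(-1/22776) - 37*(-1/22621)) + 41013 = (3143/11388 + 37/22621) + 41013 = 71519159/257607948 + 41013 = 10565346290483/257607948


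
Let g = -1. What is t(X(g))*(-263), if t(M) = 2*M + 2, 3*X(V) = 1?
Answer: -2104/3 ≈ -701.33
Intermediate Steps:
X(V) = 1/3 (X(V) = (1/3)*1 = 1/3)
t(M) = 2 + 2*M
t(X(g))*(-263) = (2 + 2*(1/3))*(-263) = (2 + 2/3)*(-263) = (8/3)*(-263) = -2104/3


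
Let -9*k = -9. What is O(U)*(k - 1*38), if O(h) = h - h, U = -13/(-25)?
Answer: 0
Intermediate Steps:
k = 1 (k = -⅑*(-9) = 1)
U = 13/25 (U = -13*(-1/25) = 13/25 ≈ 0.52000)
O(h) = 0
O(U)*(k - 1*38) = 0*(1 - 1*38) = 0*(1 - 38) = 0*(-37) = 0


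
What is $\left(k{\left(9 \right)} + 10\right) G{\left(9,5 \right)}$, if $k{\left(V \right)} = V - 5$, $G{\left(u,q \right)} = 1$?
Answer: $14$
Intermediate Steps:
$k{\left(V \right)} = -5 + V$ ($k{\left(V \right)} = V - 5 = -5 + V$)
$\left(k{\left(9 \right)} + 10\right) G{\left(9,5 \right)} = \left(\left(-5 + 9\right) + 10\right) 1 = \left(4 + 10\right) 1 = 14 \cdot 1 = 14$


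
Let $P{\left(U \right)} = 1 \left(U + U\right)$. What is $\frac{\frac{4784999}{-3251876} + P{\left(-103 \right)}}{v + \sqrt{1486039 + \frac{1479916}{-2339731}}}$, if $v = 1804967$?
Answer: $- \frac{2849230148991185431035}{24787814660305199943650216} + \frac{674671455 \sqrt{8135080989108045483}}{24787814660305199943650216} \approx -0.00011487$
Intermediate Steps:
$P{\left(U \right)} = 2 U$ ($P{\left(U \right)} = 1 \cdot 2 U = 2 U$)
$\frac{\frac{4784999}{-3251876} + P{\left(-103 \right)}}{v + \sqrt{1486039 + \frac{1479916}{-2339731}}} = \frac{\frac{4784999}{-3251876} + 2 \left(-103\right)}{1804967 + \sqrt{1486039 + \frac{1479916}{-2339731}}} = \frac{4784999 \left(- \frac{1}{3251876}\right) - 206}{1804967 + \sqrt{1486039 + 1479916 \left(- \frac{1}{2339731}\right)}} = \frac{- \frac{4784999}{3251876} - 206}{1804967 + \sqrt{1486039 - \frac{1479916}{2339731}}} = - \frac{674671455}{3251876 \left(1804967 + \sqrt{\frac{3476930035593}{2339731}}\right)} = - \frac{674671455}{3251876 \left(1804967 + \frac{\sqrt{8135080989108045483}}{2339731}\right)}$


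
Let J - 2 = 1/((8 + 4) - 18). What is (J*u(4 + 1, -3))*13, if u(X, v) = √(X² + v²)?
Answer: 143*√34/6 ≈ 138.97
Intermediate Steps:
J = 11/6 (J = 2 + 1/((8 + 4) - 18) = 2 + 1/(12 - 18) = 2 + 1/(-6) = 2 - ⅙ = 11/6 ≈ 1.8333)
(J*u(4 + 1, -3))*13 = (11*√((4 + 1)² + (-3)²)/6)*13 = (11*√(5² + 9)/6)*13 = (11*√(25 + 9)/6)*13 = (11*√34/6)*13 = 143*√34/6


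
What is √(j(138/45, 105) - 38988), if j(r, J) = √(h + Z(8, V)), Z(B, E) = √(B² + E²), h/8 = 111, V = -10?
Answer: √(-38988 + √2*√(444 + √41)) ≈ 197.38*I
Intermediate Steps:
h = 888 (h = 8*111 = 888)
j(r, J) = √(888 + 2*√41) (j(r, J) = √(888 + √(8² + (-10)²)) = √(888 + √(64 + 100)) = √(888 + √164) = √(888 + 2*√41))
√(j(138/45, 105) - 38988) = √(√(888 + 2*√41) - 38988) = √(-38988 + √(888 + 2*√41))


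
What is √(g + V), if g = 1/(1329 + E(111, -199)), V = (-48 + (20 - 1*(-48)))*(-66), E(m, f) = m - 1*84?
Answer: I*√606782541/678 ≈ 36.332*I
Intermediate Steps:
E(m, f) = -84 + m (E(m, f) = m - 84 = -84 + m)
V = -1320 (V = (-48 + (20 + 48))*(-66) = (-48 + 68)*(-66) = 20*(-66) = -1320)
g = 1/1356 (g = 1/(1329 + (-84 + 111)) = 1/(1329 + 27) = 1/1356 ≈ 0.00073746)
√(g + V) = √(1/1356 - 1320) = √(-1789919/1356) = I*√606782541/678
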